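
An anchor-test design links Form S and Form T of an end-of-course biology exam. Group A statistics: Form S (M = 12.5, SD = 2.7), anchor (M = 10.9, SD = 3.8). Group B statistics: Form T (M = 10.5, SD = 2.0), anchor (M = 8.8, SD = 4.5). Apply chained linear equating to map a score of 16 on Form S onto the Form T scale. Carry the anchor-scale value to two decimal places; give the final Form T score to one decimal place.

13.6

Form S → anchor (Group A): v = (3.8/2.7)(16 − 12.5) + 10.9 = 15.83
anchor → Form T (Group B): y = (2.0/4.5)(15.83 − 8.8) + 10.5 = 13.6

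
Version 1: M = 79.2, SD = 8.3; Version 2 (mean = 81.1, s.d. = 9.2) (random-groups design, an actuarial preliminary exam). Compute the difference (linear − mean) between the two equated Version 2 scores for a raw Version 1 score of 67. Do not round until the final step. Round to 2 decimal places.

Mean-equated: 67 + (81.1 − 79.2) = 68.90
Linear-equated: (9.2/8.3)(67 − 79.2) + 81.1 = 67.577
Difference = 67.577 − 68.90 = -1.32

-1.32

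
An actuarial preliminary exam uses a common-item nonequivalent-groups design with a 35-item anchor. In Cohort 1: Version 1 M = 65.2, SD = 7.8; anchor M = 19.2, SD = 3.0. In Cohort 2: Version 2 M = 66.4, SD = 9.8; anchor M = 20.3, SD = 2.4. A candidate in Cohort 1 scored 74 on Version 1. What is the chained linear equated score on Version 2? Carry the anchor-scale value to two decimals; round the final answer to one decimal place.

Version 1 → anchor (Cohort 1): v = (3.0/7.8)(74 − 65.2) + 19.2 = 22.58
anchor → Version 2 (Cohort 2): y = (9.8/2.4)(22.58 − 20.3) + 66.4 = 75.7

75.7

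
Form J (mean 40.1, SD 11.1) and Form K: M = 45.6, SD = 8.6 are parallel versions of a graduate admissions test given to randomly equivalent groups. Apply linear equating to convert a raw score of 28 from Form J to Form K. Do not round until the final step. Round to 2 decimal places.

36.23

Linear equating: y = (SD_Y/SD_X)(x − M_X) + M_Y
y = (8.6/11.1)(28 − 40.1) + 45.6
y = 0.774775 × -12.1 + 45.6 = -9.3748 + 45.6 = 36.23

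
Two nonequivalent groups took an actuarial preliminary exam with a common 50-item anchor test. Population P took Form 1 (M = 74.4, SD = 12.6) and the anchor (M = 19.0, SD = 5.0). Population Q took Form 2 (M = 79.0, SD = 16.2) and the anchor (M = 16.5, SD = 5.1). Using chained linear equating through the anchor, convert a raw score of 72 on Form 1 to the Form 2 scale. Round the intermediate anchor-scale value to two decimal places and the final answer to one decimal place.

Form 1 → anchor (Population P): v = (5.0/12.6)(72 − 74.4) + 19.0 = 18.05
anchor → Form 2 (Population Q): y = (16.2/5.1)(18.05 − 16.5) + 79.0 = 83.9

83.9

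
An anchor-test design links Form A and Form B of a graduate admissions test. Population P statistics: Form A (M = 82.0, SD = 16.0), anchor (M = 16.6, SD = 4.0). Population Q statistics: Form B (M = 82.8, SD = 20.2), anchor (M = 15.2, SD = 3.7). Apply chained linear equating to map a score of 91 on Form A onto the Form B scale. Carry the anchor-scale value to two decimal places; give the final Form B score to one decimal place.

102.7

Form A → anchor (Population P): v = (4.0/16.0)(91 − 82.0) + 16.6 = 18.85
anchor → Form B (Population Q): y = (20.2/3.7)(18.85 − 15.2) + 82.8 = 102.7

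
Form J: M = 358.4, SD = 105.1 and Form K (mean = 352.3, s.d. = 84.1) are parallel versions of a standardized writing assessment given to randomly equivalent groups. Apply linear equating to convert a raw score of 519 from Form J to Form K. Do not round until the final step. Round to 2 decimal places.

480.81

Linear equating: y = (SD_Y/SD_X)(x − M_X) + M_Y
y = (84.1/105.1)(519 − 358.4) + 352.3
y = 0.800190 × 160.6 + 352.3 = 128.5106 + 352.3 = 480.81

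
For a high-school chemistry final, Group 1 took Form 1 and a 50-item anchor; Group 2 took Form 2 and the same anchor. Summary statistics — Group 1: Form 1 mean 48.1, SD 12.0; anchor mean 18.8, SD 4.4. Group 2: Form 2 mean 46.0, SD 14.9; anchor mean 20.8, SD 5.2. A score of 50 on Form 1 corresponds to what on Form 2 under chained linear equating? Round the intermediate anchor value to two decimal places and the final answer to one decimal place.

42.3

Form 1 → anchor (Group 1): v = (4.4/12.0)(50 − 48.1) + 18.8 = 19.50
anchor → Form 2 (Group 2): y = (14.9/5.2)(19.50 − 20.8) + 46.0 = 42.3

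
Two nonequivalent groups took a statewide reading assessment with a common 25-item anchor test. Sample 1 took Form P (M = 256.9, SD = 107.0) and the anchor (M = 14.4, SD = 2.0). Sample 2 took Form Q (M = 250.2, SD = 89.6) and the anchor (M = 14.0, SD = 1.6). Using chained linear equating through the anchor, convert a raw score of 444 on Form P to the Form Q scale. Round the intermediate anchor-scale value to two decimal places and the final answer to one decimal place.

Form P → anchor (Sample 1): v = (2.0/107.0)(444 − 256.9) + 14.4 = 17.90
anchor → Form Q (Sample 2): y = (89.6/1.6)(17.90 − 14.0) + 250.2 = 468.6

468.6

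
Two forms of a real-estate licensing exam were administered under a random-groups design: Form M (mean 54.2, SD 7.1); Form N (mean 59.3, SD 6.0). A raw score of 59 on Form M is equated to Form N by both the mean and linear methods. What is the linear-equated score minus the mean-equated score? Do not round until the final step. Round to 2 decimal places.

Mean-equated: 59 + (59.3 − 54.2) = 64.10
Linear-equated: (6.0/7.1)(59 − 54.2) + 59.3 = 63.356
Difference = 63.356 − 64.10 = -0.74

-0.74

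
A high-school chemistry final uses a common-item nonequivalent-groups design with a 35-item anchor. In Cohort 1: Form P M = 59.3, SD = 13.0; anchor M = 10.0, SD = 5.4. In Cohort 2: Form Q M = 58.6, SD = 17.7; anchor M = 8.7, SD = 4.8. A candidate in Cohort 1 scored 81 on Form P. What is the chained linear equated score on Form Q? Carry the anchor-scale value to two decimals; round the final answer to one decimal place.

Form P → anchor (Cohort 1): v = (5.4/13.0)(81 − 59.3) + 10.0 = 19.01
anchor → Form Q (Cohort 2): y = (17.7/4.8)(19.01 − 8.7) + 58.6 = 96.6

96.6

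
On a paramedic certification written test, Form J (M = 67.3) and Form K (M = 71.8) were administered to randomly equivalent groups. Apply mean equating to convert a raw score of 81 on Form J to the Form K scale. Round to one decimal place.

Mean equating: y = x + (M_Y − M_X) = 81 + (71.8 − 67.3) = 85.5

85.5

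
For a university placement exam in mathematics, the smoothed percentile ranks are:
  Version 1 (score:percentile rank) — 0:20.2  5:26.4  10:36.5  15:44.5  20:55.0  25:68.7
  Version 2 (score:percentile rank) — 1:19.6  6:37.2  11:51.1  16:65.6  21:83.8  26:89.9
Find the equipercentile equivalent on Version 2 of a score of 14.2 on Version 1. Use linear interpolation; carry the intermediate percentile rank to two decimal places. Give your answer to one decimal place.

8.2

PR of 14.2 on Version 1: 36.5 + (14.2 − 10)/(15 − 10) × (44.5 − 36.5) = 43.22
On Version 2, PR 43.22 falls between score 6 (PR 37.2) and 11 (PR 51.1).
Interpolate: 6 + (43.22 − 37.2)/(51.1 − 37.2) × (11 − 6) = 8.2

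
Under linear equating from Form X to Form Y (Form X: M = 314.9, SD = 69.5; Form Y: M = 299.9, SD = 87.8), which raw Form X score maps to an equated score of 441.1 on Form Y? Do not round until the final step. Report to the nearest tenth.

426.7

Invert y = (SD_Y/SD_X)(x − M_X) + M_Y:
x = (SD_X/SD_Y)(y − M_Y) + M_X = (69.5/87.8)(441.1 − 299.9) + 314.9
x = 0.791572 × 141.200 + 314.9 = 426.7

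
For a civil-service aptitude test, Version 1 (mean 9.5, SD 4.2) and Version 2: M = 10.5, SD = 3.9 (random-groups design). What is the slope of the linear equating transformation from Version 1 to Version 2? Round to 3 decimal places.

0.929

A = SD_Y / SD_X = 3.9 / 4.2 = 0.929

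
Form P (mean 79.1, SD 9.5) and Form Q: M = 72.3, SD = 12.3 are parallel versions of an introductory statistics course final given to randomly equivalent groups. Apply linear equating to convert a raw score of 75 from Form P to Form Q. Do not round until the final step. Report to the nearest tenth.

67.0

Linear equating: y = (SD_Y/SD_X)(x − M_X) + M_Y
y = (12.3/9.5)(75 − 79.1) + 72.3
y = 1.294737 × -4.1 + 72.3 = -5.3084 + 72.3 = 67.0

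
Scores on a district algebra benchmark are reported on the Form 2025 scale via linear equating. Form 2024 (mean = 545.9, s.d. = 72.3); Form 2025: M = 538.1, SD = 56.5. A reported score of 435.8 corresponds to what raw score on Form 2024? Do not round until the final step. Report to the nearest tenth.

Invert y = (SD_Y/SD_X)(x − M_X) + M_Y:
x = (SD_X/SD_Y)(y − M_Y) + M_X = (72.3/56.5)(435.8 − 538.1) + 545.9
x = 1.279646 × -102.300 + 545.9 = 415.0

415.0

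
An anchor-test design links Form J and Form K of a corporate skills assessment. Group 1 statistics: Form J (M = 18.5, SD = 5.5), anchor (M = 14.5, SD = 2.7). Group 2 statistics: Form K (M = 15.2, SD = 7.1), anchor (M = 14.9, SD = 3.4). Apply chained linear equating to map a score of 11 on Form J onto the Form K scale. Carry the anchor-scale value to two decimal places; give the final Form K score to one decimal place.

Form J → anchor (Group 1): v = (2.7/5.5)(11 − 18.5) + 14.5 = 10.82
anchor → Form K (Group 2): y = (7.1/3.4)(10.82 − 14.9) + 15.2 = 6.7

6.7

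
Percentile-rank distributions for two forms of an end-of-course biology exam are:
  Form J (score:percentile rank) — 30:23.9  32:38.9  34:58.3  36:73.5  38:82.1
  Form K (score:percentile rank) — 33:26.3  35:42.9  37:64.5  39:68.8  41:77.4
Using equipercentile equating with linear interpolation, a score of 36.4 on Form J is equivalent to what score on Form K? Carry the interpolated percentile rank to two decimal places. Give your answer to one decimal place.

40.5

PR of 36.4 on Form J: 73.5 + (36.4 − 36)/(38 − 36) × (82.1 − 73.5) = 75.22
On Form K, PR 75.22 falls between score 39 (PR 68.8) and 41 (PR 77.4).
Interpolate: 39 + (75.22 − 68.8)/(77.4 − 68.8) × (41 − 39) = 40.5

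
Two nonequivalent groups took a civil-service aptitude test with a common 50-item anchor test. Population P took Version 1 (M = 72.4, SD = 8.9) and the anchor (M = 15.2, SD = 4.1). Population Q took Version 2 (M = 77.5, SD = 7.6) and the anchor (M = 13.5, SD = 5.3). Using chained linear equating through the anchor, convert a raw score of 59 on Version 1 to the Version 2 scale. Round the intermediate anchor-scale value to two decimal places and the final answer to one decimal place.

71.1

Version 1 → anchor (Population P): v = (4.1/8.9)(59 − 72.4) + 15.2 = 9.03
anchor → Version 2 (Population Q): y = (7.6/5.3)(9.03 − 13.5) + 77.5 = 71.1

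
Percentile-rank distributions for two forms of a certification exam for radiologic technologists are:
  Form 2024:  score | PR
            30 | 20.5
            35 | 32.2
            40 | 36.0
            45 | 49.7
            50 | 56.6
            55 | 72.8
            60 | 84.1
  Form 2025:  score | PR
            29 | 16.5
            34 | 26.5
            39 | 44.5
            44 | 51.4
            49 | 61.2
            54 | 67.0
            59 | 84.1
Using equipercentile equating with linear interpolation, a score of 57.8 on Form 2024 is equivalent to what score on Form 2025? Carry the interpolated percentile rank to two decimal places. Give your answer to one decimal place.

57.5

PR of 57.8 on Form 2024: 72.8 + (57.8 − 55)/(60 − 55) × (84.1 − 72.8) = 79.13
On Form 2025, PR 79.13 falls between score 54 (PR 67.0) and 59 (PR 84.1).
Interpolate: 54 + (79.13 − 67.0)/(84.1 − 67.0) × (59 − 54) = 57.5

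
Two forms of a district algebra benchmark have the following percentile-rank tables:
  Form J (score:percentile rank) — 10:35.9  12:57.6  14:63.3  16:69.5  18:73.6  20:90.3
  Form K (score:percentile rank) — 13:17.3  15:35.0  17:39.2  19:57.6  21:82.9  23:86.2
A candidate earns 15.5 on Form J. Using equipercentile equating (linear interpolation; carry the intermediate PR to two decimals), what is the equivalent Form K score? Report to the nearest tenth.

19.8

PR of 15.5 on Form J: 63.3 + (15.5 − 14)/(16 − 14) × (69.5 − 63.3) = 67.95
On Form K, PR 67.95 falls between score 19 (PR 57.6) and 21 (PR 82.9).
Interpolate: 19 + (67.95 − 57.6)/(82.9 − 57.6) × (21 − 19) = 19.8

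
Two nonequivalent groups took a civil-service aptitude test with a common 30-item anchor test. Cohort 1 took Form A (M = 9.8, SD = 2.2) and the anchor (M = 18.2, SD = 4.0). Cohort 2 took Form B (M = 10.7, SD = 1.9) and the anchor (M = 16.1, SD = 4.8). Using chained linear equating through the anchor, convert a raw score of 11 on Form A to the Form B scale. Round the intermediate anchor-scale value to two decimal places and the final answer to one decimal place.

12.4

Form A → anchor (Cohort 1): v = (4.0/2.2)(11 − 9.8) + 18.2 = 20.38
anchor → Form B (Cohort 2): y = (1.9/4.8)(20.38 − 16.1) + 10.7 = 12.4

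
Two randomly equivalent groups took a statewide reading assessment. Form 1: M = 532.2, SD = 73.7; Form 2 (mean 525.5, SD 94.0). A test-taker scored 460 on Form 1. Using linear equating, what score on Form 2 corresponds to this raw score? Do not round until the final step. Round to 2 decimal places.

Linear equating: y = (SD_Y/SD_X)(x − M_X) + M_Y
y = (94.0/73.7)(460 − 532.2) + 525.5
y = 1.275441 × -72.2 + 525.5 = -92.0868 + 525.5 = 433.41

433.41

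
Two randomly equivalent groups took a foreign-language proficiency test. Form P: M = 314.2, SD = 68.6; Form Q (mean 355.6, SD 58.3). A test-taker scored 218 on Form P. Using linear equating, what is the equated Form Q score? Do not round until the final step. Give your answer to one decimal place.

273.8

Linear equating: y = (SD_Y/SD_X)(x − M_X) + M_Y
y = (58.3/68.6)(218 − 314.2) + 355.6
y = 0.849854 × -96.2 + 355.6 = -81.7560 + 355.6 = 273.8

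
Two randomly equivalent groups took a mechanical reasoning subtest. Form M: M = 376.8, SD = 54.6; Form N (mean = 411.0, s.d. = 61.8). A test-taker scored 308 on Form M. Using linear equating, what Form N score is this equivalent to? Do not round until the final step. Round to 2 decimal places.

Linear equating: y = (SD_Y/SD_X)(x − M_X) + M_Y
y = (61.8/54.6)(308 − 376.8) + 411.0
y = 1.131868 × -68.8 + 411.0 = -77.8725 + 411.0 = 333.13

333.13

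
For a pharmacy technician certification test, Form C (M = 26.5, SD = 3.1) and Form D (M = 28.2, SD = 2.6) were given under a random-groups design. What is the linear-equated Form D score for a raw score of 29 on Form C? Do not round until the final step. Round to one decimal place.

Linear equating: y = (SD_Y/SD_X)(x − M_X) + M_Y
y = (2.6/3.1)(29 − 26.5) + 28.2
y = 0.838710 × 2.5 + 28.2 = 2.0968 + 28.2 = 30.3

30.3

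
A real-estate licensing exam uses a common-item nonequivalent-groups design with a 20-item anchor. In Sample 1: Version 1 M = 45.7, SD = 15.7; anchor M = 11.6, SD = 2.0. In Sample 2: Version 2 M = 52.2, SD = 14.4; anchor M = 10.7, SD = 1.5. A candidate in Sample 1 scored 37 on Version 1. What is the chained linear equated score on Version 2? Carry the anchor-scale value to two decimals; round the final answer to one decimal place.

Version 1 → anchor (Sample 1): v = (2.0/15.7)(37 − 45.7) + 11.6 = 10.49
anchor → Version 2 (Sample 2): y = (14.4/1.5)(10.49 − 10.7) + 52.2 = 50.2

50.2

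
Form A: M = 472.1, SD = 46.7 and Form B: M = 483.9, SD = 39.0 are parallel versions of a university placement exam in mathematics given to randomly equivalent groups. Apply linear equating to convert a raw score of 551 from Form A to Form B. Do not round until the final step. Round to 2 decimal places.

Linear equating: y = (SD_Y/SD_X)(x − M_X) + M_Y
y = (39.0/46.7)(551 − 472.1) + 483.9
y = 0.835118 × 78.9 + 483.9 = 65.8908 + 483.9 = 549.79

549.79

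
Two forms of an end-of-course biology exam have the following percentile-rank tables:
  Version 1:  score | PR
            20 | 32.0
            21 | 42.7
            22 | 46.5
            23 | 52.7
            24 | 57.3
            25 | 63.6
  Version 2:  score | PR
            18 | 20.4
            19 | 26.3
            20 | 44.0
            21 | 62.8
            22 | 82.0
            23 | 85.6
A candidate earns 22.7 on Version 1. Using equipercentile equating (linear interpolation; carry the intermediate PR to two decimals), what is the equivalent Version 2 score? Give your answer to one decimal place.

PR of 22.7 on Version 1: 46.5 + (22.7 − 22)/(23 − 22) × (52.7 − 46.5) = 50.84
On Version 2, PR 50.84 falls between score 20 (PR 44.0) and 21 (PR 62.8).
Interpolate: 20 + (50.84 − 44.0)/(62.8 − 44.0) × (21 − 20) = 20.4

20.4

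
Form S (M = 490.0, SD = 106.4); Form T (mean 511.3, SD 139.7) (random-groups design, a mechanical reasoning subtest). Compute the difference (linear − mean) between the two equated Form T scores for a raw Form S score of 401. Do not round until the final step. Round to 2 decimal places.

-27.85

Mean-equated: 401 + (511.3 − 490.0) = 422.30
Linear-equated: (139.7/106.4)(401 − 490.0) + 511.3 = 394.446
Difference = 394.446 − 422.30 = -27.85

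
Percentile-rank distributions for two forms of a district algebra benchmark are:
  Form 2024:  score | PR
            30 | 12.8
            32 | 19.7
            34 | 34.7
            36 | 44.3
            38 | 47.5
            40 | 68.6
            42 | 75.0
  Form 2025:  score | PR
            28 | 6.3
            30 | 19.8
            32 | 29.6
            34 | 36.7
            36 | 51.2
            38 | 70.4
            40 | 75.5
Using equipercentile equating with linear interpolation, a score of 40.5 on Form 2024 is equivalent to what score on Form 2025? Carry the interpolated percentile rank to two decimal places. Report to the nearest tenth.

PR of 40.5 on Form 2024: 68.6 + (40.5 − 40)/(42 − 40) × (75.0 − 68.6) = 70.20
On Form 2025, PR 70.20 falls between score 36 (PR 51.2) and 38 (PR 70.4).
Interpolate: 36 + (70.20 − 51.2)/(70.4 − 51.2) × (38 − 36) = 38.0

38.0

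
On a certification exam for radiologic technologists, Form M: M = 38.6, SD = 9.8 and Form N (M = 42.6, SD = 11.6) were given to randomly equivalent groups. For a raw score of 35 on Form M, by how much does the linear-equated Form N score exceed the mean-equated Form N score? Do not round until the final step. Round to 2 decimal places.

-0.66

Mean-equated: 35 + (42.6 − 38.6) = 39.00
Linear-equated: (11.6/9.8)(35 − 38.6) + 42.6 = 38.339
Difference = 38.339 − 39.00 = -0.66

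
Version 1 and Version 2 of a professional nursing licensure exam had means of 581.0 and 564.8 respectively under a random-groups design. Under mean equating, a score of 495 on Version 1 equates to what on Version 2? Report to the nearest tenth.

478.8

Mean equating: y = x + (M_Y − M_X) = 495 + (564.8 − 581.0) = 478.8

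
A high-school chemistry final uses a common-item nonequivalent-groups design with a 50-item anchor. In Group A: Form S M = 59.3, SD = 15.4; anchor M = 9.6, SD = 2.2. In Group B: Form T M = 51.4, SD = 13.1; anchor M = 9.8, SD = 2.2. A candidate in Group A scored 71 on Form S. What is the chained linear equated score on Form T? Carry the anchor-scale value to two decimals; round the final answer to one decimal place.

Form S → anchor (Group A): v = (2.2/15.4)(71 − 59.3) + 9.6 = 11.27
anchor → Form T (Group B): y = (13.1/2.2)(11.27 − 9.8) + 51.4 = 60.2

60.2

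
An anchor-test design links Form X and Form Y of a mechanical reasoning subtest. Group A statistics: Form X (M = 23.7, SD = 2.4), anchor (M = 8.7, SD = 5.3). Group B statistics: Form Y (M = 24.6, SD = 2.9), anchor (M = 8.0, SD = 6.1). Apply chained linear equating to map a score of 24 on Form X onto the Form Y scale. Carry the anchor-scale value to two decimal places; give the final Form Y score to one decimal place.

Form X → anchor (Group A): v = (5.3/2.4)(24 − 23.7) + 8.7 = 9.36
anchor → Form Y (Group B): y = (2.9/6.1)(9.36 − 8.0) + 24.6 = 25.2

25.2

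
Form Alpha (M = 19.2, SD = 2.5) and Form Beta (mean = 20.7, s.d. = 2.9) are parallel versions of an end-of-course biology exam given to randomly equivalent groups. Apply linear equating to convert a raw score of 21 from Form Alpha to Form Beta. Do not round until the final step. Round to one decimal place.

Linear equating: y = (SD_Y/SD_X)(x − M_X) + M_Y
y = (2.9/2.5)(21 − 19.2) + 20.7
y = 1.160000 × 1.8 + 20.7 = 2.0880 + 20.7 = 22.8

22.8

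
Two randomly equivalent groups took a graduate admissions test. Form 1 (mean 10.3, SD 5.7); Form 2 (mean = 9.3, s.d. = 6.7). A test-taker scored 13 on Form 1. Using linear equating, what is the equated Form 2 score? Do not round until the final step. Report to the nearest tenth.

Linear equating: y = (SD_Y/SD_X)(x − M_X) + M_Y
y = (6.7/5.7)(13 − 10.3) + 9.3
y = 1.175439 × 2.7 + 9.3 = 3.1737 + 9.3 = 12.5

12.5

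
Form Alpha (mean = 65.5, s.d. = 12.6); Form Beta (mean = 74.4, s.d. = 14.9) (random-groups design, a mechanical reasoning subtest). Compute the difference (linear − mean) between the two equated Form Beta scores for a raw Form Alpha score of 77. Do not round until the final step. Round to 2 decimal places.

2.10

Mean-equated: 77 + (74.4 − 65.5) = 85.90
Linear-equated: (14.9/12.6)(77 − 65.5) + 74.4 = 87.999
Difference = 87.999 − 85.90 = 2.10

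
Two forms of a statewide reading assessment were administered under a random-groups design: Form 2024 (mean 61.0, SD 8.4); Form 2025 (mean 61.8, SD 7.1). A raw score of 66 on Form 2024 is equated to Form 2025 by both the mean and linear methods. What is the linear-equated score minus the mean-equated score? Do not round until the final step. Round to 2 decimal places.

-0.77

Mean-equated: 66 + (61.8 − 61.0) = 66.80
Linear-equated: (7.1/8.4)(66 − 61.0) + 61.8 = 66.026
Difference = 66.026 − 66.80 = -0.77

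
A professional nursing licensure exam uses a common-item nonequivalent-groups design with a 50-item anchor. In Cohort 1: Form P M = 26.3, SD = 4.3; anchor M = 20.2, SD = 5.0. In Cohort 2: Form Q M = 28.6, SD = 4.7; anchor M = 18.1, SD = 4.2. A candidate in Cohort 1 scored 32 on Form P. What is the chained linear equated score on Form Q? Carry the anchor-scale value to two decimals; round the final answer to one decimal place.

38.4

Form P → anchor (Cohort 1): v = (5.0/4.3)(32 − 26.3) + 20.2 = 26.83
anchor → Form Q (Cohort 2): y = (4.7/4.2)(26.83 − 18.1) + 28.6 = 38.4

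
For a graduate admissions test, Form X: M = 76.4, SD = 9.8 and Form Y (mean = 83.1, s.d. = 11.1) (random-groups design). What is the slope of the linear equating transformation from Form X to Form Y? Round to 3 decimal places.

1.133

A = SD_Y / SD_X = 11.1 / 9.8 = 1.133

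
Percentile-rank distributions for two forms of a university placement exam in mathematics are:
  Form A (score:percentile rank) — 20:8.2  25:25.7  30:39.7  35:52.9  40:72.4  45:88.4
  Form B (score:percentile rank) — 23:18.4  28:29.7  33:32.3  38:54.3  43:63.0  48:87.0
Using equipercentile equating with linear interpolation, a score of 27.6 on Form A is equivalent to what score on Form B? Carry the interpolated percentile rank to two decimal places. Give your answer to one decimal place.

PR of 27.6 on Form A: 25.7 + (27.6 − 25)/(30 − 25) × (39.7 − 25.7) = 32.98
On Form B, PR 32.98 falls between score 33 (PR 32.3) and 38 (PR 54.3).
Interpolate: 33 + (32.98 − 32.3)/(54.3 − 32.3) × (38 − 33) = 33.2

33.2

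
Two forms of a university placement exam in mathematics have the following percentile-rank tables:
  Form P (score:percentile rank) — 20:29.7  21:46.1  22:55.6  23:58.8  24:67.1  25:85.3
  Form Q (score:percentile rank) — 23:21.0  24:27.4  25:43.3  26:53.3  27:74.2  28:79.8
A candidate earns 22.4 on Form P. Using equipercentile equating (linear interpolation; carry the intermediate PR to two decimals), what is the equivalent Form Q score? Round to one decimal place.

26.2

PR of 22.4 on Form P: 55.6 + (22.4 − 22)/(23 − 22) × (58.8 − 55.6) = 56.88
On Form Q, PR 56.88 falls between score 26 (PR 53.3) and 27 (PR 74.2).
Interpolate: 26 + (56.88 − 53.3)/(74.2 − 53.3) × (27 − 26) = 26.2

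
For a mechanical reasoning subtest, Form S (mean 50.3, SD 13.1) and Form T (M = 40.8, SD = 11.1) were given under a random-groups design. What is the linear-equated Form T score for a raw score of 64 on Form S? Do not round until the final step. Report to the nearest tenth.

Linear equating: y = (SD_Y/SD_X)(x − M_X) + M_Y
y = (11.1/13.1)(64 − 50.3) + 40.8
y = 0.847328 × 13.7 + 40.8 = 11.6084 + 40.8 = 52.4

52.4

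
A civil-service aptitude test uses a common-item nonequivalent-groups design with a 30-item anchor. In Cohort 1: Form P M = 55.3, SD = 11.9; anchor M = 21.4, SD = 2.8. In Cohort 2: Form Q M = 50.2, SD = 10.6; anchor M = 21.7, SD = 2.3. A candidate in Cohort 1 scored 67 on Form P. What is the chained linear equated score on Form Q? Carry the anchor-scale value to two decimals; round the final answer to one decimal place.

61.5

Form P → anchor (Cohort 1): v = (2.8/11.9)(67 − 55.3) + 21.4 = 24.15
anchor → Form Q (Cohort 2): y = (10.6/2.3)(24.15 − 21.7) + 50.2 = 61.5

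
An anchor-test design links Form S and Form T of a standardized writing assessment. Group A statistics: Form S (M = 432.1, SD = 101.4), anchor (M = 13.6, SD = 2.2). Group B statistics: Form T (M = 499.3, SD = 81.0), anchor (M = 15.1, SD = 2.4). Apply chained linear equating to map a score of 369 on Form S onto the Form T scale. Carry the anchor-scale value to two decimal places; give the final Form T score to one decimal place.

Form S → anchor (Group A): v = (2.2/101.4)(369 − 432.1) + 13.6 = 12.23
anchor → Form T (Group B): y = (81.0/2.4)(12.23 − 15.1) + 499.3 = 402.4

402.4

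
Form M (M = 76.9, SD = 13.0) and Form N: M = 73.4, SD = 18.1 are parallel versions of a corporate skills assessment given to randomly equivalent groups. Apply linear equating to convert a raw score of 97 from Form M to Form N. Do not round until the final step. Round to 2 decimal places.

101.39

Linear equating: y = (SD_Y/SD_X)(x − M_X) + M_Y
y = (18.1/13.0)(97 − 76.9) + 73.4
y = 1.392308 × 20.1 + 73.4 = 27.9854 + 73.4 = 101.39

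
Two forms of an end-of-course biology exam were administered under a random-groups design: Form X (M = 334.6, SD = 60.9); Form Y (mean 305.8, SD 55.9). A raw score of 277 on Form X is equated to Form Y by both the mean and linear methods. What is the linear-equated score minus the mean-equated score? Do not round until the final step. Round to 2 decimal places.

Mean-equated: 277 + (305.8 − 334.6) = 248.20
Linear-equated: (55.9/60.9)(277 − 334.6) + 305.8 = 252.929
Difference = 252.929 − 248.20 = 4.73

4.73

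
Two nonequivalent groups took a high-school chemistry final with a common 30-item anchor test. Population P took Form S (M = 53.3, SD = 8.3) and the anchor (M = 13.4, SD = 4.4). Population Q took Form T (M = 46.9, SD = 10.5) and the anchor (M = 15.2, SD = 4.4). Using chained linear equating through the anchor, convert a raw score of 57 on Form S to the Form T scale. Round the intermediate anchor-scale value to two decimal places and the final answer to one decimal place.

47.3

Form S → anchor (Population P): v = (4.4/8.3)(57 − 53.3) + 13.4 = 15.36
anchor → Form T (Population Q): y = (10.5/4.4)(15.36 − 15.2) + 46.9 = 47.3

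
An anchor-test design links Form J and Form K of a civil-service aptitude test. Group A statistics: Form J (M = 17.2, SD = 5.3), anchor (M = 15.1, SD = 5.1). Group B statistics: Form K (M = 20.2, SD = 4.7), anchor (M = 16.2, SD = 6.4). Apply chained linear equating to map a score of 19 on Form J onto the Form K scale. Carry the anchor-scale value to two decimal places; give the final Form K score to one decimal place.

20.7

Form J → anchor (Group A): v = (5.1/5.3)(19 − 17.2) + 15.1 = 16.83
anchor → Form K (Group B): y = (4.7/6.4)(16.83 − 16.2) + 20.2 = 20.7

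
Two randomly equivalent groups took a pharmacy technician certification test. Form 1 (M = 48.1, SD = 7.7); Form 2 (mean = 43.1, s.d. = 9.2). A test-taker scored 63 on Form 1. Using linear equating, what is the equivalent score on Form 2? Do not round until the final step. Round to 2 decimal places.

60.90

Linear equating: y = (SD_Y/SD_X)(x − M_X) + M_Y
y = (9.2/7.7)(63 − 48.1) + 43.1
y = 1.194805 × 14.9 + 43.1 = 17.8026 + 43.1 = 60.90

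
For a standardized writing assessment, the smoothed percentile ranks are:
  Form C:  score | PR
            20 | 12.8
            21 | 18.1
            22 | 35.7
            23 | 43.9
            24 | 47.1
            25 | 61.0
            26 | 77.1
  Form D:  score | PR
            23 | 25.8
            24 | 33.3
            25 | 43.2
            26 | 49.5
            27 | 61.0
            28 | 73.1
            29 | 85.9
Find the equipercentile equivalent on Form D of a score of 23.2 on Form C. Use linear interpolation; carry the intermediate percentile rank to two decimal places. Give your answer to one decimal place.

PR of 23.2 on Form C: 43.9 + (23.2 − 23)/(24 − 23) × (47.1 − 43.9) = 44.54
On Form D, PR 44.54 falls between score 25 (PR 43.2) and 26 (PR 49.5).
Interpolate: 25 + (44.54 − 43.2)/(49.5 − 43.2) × (26 − 25) = 25.2

25.2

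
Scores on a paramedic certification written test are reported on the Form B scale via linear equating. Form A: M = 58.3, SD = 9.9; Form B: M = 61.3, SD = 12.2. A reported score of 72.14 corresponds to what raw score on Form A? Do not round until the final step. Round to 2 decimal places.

Invert y = (SD_Y/SD_X)(x − M_X) + M_Y:
x = (SD_X/SD_Y)(y − M_Y) + M_X = (9.9/12.2)(72.14 − 61.3) + 58.3
x = 0.811475 × 10.840 + 58.3 = 67.10

67.10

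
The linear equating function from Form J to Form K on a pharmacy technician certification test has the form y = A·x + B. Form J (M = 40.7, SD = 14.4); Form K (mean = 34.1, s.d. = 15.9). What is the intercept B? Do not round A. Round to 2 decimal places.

-10.84

A = SD_Y / SD_X = 15.9 / 14.4 = 1.104167
B = M_Y − A·M_X = 34.1 − 1.104167 × 40.7 = -10.84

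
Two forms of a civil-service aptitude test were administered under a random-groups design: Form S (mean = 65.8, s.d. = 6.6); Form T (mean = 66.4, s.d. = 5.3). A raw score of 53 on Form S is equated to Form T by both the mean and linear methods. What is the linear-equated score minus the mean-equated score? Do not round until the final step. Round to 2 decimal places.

Mean-equated: 53 + (66.4 − 65.8) = 53.60
Linear-equated: (5.3/6.6)(53 − 65.8) + 66.4 = 56.121
Difference = 56.121 − 53.60 = 2.52

2.52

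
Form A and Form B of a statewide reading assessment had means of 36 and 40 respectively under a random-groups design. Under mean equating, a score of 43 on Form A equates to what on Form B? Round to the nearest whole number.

Mean equating: y = x + (M_Y − M_X) = 43 + (40 − 36) = 47

47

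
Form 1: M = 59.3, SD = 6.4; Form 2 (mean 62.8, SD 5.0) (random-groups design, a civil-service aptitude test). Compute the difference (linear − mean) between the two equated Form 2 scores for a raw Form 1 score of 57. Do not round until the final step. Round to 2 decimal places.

0.50

Mean-equated: 57 + (62.8 − 59.3) = 60.50
Linear-equated: (5.0/6.4)(57 − 59.3) + 62.8 = 61.003
Difference = 61.003 − 60.50 = 0.50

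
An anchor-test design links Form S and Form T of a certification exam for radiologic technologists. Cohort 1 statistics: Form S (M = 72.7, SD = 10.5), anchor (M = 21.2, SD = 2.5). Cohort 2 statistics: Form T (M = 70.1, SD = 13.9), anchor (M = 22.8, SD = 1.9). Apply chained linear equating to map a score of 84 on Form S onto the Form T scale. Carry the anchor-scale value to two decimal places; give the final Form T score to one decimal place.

78.1

Form S → anchor (Cohort 1): v = (2.5/10.5)(84 − 72.7) + 21.2 = 23.89
anchor → Form T (Cohort 2): y = (13.9/1.9)(23.89 − 22.8) + 70.1 = 78.1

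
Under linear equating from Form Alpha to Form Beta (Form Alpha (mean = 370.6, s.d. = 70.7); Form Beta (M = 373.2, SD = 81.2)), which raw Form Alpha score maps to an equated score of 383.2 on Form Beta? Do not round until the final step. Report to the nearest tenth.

Invert y = (SD_Y/SD_X)(x − M_X) + M_Y:
x = (SD_X/SD_Y)(y − M_Y) + M_X = (70.7/81.2)(383.2 − 373.2) + 370.6
x = 0.870690 × 10.000 + 370.6 = 379.3

379.3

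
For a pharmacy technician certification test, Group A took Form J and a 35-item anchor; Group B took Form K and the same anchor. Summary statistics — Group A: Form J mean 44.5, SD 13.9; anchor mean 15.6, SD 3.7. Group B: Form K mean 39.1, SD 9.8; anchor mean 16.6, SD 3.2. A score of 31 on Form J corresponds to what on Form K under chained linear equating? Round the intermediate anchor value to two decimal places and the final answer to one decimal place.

Form J → anchor (Group A): v = (3.7/13.9)(31 − 44.5) + 15.6 = 12.01
anchor → Form K (Group B): y = (9.8/3.2)(12.01 − 16.6) + 39.1 = 25.0

25.0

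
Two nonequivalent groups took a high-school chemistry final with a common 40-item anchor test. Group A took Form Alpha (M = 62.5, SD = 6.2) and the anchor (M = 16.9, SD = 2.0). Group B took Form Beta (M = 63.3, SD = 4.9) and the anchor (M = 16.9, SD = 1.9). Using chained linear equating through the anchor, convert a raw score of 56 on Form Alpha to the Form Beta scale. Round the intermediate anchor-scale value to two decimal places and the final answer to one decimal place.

Form Alpha → anchor (Group A): v = (2.0/6.2)(56 − 62.5) + 16.9 = 14.80
anchor → Form Beta (Group B): y = (4.9/1.9)(14.80 − 16.9) + 63.3 = 57.9

57.9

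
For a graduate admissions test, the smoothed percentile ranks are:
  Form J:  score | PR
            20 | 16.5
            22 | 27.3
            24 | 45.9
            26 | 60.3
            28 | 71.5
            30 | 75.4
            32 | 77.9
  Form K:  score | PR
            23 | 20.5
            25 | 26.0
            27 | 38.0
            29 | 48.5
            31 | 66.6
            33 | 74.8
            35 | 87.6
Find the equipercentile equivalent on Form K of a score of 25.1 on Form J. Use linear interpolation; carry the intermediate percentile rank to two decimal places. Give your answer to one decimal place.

PR of 25.1 on Form J: 45.9 + (25.1 − 24)/(26 − 24) × (60.3 − 45.9) = 53.82
On Form K, PR 53.82 falls between score 29 (PR 48.5) and 31 (PR 66.6).
Interpolate: 29 + (53.82 − 48.5)/(66.6 − 48.5) × (31 − 29) = 29.6

29.6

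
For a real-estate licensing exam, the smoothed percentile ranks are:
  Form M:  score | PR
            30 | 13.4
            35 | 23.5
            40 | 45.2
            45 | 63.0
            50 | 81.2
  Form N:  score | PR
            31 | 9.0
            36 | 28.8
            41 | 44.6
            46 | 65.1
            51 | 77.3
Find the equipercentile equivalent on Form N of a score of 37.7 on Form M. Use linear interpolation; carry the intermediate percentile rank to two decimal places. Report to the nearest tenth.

PR of 37.7 on Form M: 23.5 + (37.7 − 35)/(40 − 35) × (45.2 − 23.5) = 35.22
On Form N, PR 35.22 falls between score 36 (PR 28.8) and 41 (PR 44.6).
Interpolate: 36 + (35.22 − 28.8)/(44.6 − 28.8) × (41 − 36) = 38.0

38.0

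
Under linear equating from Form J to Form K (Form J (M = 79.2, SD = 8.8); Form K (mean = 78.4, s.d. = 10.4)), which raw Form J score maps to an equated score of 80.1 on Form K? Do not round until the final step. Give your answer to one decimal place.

80.6

Invert y = (SD_Y/SD_X)(x − M_X) + M_Y:
x = (SD_X/SD_Y)(y − M_Y) + M_X = (8.8/10.4)(80.1 − 78.4) + 79.2
x = 0.846154 × 1.700 + 79.2 = 80.6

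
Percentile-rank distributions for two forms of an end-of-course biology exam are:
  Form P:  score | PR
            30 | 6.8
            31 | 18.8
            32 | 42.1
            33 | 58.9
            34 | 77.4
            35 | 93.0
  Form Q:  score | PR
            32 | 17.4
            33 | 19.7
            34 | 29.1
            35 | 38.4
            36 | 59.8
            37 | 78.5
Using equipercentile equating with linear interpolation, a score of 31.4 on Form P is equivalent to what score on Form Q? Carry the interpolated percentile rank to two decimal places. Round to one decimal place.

PR of 31.4 on Form P: 18.8 + (31.4 − 31)/(32 − 31) × (42.1 − 18.8) = 28.12
On Form Q, PR 28.12 falls between score 33 (PR 19.7) and 34 (PR 29.1).
Interpolate: 33 + (28.12 − 19.7)/(29.1 − 19.7) × (34 − 33) = 33.9

33.9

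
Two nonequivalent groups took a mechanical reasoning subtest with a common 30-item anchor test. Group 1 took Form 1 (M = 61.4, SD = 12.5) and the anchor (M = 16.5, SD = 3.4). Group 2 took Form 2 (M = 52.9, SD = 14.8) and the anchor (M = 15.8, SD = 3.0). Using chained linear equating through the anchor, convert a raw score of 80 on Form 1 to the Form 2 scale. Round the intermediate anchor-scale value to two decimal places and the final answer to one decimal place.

81.3

Form 1 → anchor (Group 1): v = (3.4/12.5)(80 − 61.4) + 16.5 = 21.56
anchor → Form 2 (Group 2): y = (14.8/3.0)(21.56 − 15.8) + 52.9 = 81.3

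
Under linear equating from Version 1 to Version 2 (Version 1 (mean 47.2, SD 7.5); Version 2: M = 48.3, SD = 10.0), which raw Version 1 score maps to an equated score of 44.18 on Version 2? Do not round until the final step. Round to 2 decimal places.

44.11

Invert y = (SD_Y/SD_X)(x − M_X) + M_Y:
x = (SD_X/SD_Y)(y − M_Y) + M_X = (7.5/10.0)(44.18 − 48.3) + 47.2
x = 0.750000 × -4.120 + 47.2 = 44.11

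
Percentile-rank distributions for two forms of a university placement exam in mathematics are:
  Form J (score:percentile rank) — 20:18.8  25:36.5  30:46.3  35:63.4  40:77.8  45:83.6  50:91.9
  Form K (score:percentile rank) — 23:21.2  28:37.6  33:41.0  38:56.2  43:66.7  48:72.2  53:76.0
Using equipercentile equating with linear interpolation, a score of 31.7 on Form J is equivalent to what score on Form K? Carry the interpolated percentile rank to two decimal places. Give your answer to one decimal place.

36.7

PR of 31.7 on Form J: 46.3 + (31.7 − 30)/(35 − 30) × (63.4 − 46.3) = 52.11
On Form K, PR 52.11 falls between score 33 (PR 41.0) and 38 (PR 56.2).
Interpolate: 33 + (52.11 − 41.0)/(56.2 − 41.0) × (38 − 33) = 36.7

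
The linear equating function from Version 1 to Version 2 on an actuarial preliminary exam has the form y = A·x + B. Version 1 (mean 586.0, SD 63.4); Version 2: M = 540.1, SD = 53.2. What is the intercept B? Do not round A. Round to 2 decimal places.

48.38

A = SD_Y / SD_X = 53.2 / 63.4 = 0.839117
B = M_Y − A·M_X = 540.1 − 0.839117 × 586.0 = 48.38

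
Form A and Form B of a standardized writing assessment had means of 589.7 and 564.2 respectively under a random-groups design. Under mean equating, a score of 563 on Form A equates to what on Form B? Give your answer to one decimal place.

Mean equating: y = x + (M_Y − M_X) = 563 + (564.2 − 589.7) = 537.5

537.5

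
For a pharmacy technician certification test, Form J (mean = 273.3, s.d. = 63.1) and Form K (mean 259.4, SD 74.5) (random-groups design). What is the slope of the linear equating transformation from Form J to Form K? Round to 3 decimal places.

1.181

A = SD_Y / SD_X = 74.5 / 63.1 = 1.181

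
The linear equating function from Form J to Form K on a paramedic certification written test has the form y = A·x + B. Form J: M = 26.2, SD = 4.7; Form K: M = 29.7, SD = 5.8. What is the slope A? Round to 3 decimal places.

A = SD_Y / SD_X = 5.8 / 4.7 = 1.234

1.234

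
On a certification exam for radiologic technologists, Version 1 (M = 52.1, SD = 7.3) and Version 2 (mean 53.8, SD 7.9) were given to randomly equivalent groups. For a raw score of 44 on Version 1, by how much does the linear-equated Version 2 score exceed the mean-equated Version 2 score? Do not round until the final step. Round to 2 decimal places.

Mean-equated: 44 + (53.8 − 52.1) = 45.70
Linear-equated: (7.9/7.3)(44 − 52.1) + 53.8 = 45.034
Difference = 45.034 − 45.70 = -0.67

-0.67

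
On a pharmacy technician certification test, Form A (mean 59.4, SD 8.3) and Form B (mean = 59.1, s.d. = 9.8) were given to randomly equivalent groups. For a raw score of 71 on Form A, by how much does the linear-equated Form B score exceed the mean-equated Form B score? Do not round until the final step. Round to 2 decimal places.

Mean-equated: 71 + (59.1 − 59.4) = 70.70
Linear-equated: (9.8/8.3)(71 − 59.4) + 59.1 = 72.796
Difference = 72.796 − 70.70 = 2.10

2.10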